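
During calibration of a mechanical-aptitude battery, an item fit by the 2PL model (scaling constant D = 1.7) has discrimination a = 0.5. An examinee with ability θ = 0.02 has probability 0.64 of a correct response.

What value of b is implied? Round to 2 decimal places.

-0.66

P(θ) = 1 / (1 + exp(−D·a(θ − b)))
logit(0.64) = ln(0.64/0.36) = 0.5754
b = θ − logit/(1.7·a) = 0.02 − 0.5754/0.8500 = -0.6569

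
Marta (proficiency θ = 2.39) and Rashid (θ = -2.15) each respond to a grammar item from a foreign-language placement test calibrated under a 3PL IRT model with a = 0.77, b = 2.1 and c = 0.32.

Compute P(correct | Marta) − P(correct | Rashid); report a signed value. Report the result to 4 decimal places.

0.3530

P(θ) = c + (1 − c) · 1 / (1 + exp(−a(θ − b)))
P(Marta) = 0.6978  [exponent 0.2233]
P(Rashid) = 0.3448  [exponent -3.2725]
Difference = 0.6978 − 0.3448 = 0.3530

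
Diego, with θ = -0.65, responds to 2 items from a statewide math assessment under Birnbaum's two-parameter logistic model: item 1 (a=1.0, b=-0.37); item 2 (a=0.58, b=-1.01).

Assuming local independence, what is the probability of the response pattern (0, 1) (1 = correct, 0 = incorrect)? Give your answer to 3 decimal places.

0.314

P(θ) = 1 / (1 + exp(−a(θ − b)))
P_1 = 1/(1+e^{0.2800}) = 0.4305
P_2 = 1/(1+e^{-0.2088}) = 0.5520
L = (1−P_1) × P_2 = 0.5695 × 0.5520 = 0.31440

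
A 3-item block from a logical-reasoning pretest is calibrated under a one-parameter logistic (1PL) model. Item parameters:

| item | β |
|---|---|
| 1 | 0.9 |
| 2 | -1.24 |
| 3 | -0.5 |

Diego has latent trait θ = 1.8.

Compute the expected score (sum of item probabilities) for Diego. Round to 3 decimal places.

2.574

P(θ) = 1 / (1 + exp(−(θ − β)))
P_1 = 1/(1+e^{-0.9000}) = 0.7109
P_2 = 1/(1+e^{-3.0400}) = 0.9543
P_3 = 1/(1+e^{-2.3000}) = 0.9089
E[score] = 0.7109 + 0.9543 + 0.9089 = 2.5742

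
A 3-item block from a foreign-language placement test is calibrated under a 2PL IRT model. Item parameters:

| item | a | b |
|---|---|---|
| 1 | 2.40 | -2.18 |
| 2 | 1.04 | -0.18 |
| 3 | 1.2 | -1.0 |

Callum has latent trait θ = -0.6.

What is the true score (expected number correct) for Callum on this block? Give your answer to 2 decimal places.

P(θ) = 1 / (1 + exp(−a(θ − b)))
P_1 = 1/(1+e^{-3.7920}) = 0.9779
P_2 = 1/(1+e^{0.4368}) = 0.3925
P_3 = 1/(1+e^{-0.4800}) = 0.6177
E[score] = 0.9779 + 0.3925 + 0.6177 = 1.9882

1.99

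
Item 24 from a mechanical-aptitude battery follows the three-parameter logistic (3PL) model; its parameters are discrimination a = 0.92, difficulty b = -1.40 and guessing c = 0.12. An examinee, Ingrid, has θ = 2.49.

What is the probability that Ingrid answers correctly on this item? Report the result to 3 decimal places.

0.976

P(θ) = c + (1 − c) · 1 / (1 + exp(−a(θ − b)))
Exponent: 0.92 × (2.49 − (-1.40)) = 3.5788
1/(1 + e^{-3.5788}) = 0.9728
P = 0.12 + 0.88 × 0.9728 = 0.9761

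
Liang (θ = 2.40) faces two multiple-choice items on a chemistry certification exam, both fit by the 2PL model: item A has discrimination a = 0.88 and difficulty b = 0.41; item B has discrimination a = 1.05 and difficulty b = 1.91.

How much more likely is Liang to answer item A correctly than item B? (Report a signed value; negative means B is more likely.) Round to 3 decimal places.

0.226

P(θ) = 1 / (1 + exp(−a(θ − b)))
P_A = 0.8521
P_B = 0.6259
P_A − P_B = 0.2262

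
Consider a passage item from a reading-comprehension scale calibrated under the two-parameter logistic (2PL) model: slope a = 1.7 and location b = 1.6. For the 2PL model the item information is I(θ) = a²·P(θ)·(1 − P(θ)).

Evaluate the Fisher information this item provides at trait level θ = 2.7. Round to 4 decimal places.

0.3344

P = 1/(1+e^{-1.8700}) = 0.8665
P(1−P) = 0.8665 × 0.1335 = 0.1157
I = a² × P(1−P) = 1.7² × 0.1157 = 0.33440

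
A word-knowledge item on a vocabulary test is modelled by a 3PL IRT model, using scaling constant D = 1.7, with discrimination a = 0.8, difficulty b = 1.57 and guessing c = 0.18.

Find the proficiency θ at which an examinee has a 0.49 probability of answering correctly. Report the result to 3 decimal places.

P(θ) = c + (1 − c) · 1 / (1 + exp(−D·a(θ − b)))
Remove guessing floor: (0.49 − 0.18)/(1 − 0.18) = 0.3780
logit = ln(0.3780/0.6220) = -0.4978
θ = b + logit/(1.7·a) = 1.57 + (-0.4978)/1.3600 = 1.2039

1.204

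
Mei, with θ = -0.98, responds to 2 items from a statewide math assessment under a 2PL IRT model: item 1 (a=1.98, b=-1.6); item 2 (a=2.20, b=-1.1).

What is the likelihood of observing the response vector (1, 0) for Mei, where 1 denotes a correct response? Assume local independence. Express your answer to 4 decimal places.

0.3359

P(θ) = 1 / (1 + exp(−a(θ − b)))
P_1 = 1/(1+e^{-1.2276}) = 0.7734
P_2 = 1/(1+e^{-0.2640}) = 0.5656
L = P_1 × (1−P_2) = 0.7734 × 0.4344 = 0.33595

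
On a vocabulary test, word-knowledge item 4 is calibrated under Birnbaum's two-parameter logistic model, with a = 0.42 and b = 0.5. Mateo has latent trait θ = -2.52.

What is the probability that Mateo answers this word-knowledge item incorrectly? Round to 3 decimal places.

0.780

P(θ) = 1 / (1 + exp(−a(θ − b)))
Exponent: 0.42 × (-2.52 − 0.5) = -1.2684
1/(1 + e^{1.2684}) = 0.2195
P(incorrect) = 1 − 0.2195 = 0.7805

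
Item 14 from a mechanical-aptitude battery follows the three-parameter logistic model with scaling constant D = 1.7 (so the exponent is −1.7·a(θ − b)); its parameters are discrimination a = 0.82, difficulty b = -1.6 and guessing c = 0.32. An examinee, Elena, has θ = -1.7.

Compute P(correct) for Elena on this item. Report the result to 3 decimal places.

0.636

P(θ) = c + (1 − c) · 1 / (1 + exp(−D·a(θ − b)))
Exponent: 1.7 × 0.82 × (-1.7 − (-1.6)) = -0.1394
1/(1 + e^{0.1394}) = 0.4652
P = 0.32 + 0.68 × 0.4652 = 0.6363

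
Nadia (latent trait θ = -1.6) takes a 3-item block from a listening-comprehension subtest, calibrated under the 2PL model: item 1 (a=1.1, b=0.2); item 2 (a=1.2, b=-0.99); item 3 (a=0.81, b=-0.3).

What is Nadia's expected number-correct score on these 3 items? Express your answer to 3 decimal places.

P(θ) = 1 / (1 + exp(−a(θ − b)))
P_1 = 1/(1+e^{1.9800}) = 0.1213
P_2 = 1/(1+e^{0.7320}) = 0.3248
P_3 = 1/(1+e^{1.0530}) = 0.2586
E[score] = 0.1213 + 0.3248 + 0.2586 = 0.7047

0.705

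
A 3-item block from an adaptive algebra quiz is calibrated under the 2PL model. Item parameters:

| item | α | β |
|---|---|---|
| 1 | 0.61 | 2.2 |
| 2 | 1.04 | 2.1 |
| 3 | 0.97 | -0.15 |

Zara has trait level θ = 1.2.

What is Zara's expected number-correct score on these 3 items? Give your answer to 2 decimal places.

P(θ) = 1 / (1 + exp(−α(θ − β)))
P_1 = 1/(1+e^{0.6100}) = 0.3521
P_2 = 1/(1+e^{0.9360}) = 0.2817
P_3 = 1/(1+e^{-1.3095}) = 0.7874
E[score] = 0.3521 + 0.2817 + 0.7874 = 1.4212

1.42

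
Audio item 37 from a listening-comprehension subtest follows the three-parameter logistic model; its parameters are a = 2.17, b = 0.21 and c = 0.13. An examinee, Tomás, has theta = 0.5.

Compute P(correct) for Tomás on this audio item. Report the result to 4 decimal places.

P(theta) = c + (1 − c) · 1 / (1 + exp(−a(theta − b)))
Exponent: 2.17 × (0.5 − 0.21) = 0.6293
1/(1 + e^{-0.6293}) = 0.6523
P = 0.13 + 0.87 × 0.6523 = 0.6975

0.6975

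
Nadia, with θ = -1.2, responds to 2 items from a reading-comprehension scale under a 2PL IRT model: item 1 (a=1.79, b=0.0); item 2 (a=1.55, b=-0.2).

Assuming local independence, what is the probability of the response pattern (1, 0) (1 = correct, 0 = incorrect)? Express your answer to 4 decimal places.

P(θ) = 1 / (1 + exp(−a(θ − b)))
P_1 = 1/(1+e^{2.1480}) = 0.1045
P_2 = 1/(1+e^{1.5500}) = 0.1751
L = P_1 × (1−P_2) = 0.1045 × 0.8249 = 0.08622

0.0862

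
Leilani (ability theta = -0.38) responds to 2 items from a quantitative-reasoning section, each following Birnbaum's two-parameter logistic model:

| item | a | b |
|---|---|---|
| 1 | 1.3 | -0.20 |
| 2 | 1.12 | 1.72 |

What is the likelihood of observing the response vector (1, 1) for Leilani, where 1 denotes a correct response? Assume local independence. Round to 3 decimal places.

P(theta) = 1 / (1 + exp(−a(theta − b)))
P_1 = 1/(1+e^{0.2340}) = 0.4418
P_2 = 1/(1+e^{2.3520}) = 0.0869
L = P_1 × P_2 = 0.4418 × 0.0869 = 0.03839

0.038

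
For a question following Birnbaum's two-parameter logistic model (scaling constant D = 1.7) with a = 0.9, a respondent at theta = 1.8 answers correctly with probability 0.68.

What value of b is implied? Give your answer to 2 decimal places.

P(theta) = 1 / (1 + exp(−D·a(theta − b)))
logit(0.68) = ln(0.68/0.32) = 0.7538
b = theta − logit/(1.7·a) = 1.8 − 0.7538/1.5300 = 1.3073

1.31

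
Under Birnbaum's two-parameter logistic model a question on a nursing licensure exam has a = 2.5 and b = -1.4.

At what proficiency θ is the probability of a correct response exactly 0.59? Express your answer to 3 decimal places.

-1.254

P(θ) = 1 / (1 + exp(−a(θ − b)))
logit = ln(0.5900/0.4100) = 0.3640
θ = b + logit/(a) = -1.4 + 0.3640/2.5000 = -1.2544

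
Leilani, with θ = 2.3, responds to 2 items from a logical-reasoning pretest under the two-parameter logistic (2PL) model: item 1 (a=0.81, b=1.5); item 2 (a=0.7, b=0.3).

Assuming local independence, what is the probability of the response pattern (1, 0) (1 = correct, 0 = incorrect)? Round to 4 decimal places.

P(θ) = 1 / (1 + exp(−a(θ − b)))
P_1 = 1/(1+e^{-0.6480}) = 0.6566
P_2 = 1/(1+e^{-1.4000}) = 0.8022
L = P_1 × (1−P_2) = 0.6566 × 0.1978 = 0.12988

0.1299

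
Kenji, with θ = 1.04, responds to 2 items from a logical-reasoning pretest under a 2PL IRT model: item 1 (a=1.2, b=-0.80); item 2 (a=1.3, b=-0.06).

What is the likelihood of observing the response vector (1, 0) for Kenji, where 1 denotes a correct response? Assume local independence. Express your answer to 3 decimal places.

P(θ) = 1 / (1 + exp(−a(θ − b)))
P_1 = 1/(1+e^{-2.2080}) = 0.9010
P_2 = 1/(1+e^{-1.4300}) = 0.8069
L = P_1 × (1−P_2) = 0.9010 × 0.1931 = 0.17398

0.174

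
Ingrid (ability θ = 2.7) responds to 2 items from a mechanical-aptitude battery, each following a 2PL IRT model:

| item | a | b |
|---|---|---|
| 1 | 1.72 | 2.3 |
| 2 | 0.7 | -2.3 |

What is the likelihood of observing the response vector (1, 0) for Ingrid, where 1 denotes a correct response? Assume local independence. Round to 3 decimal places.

P(θ) = 1 / (1 + exp(−a(θ − b)))
P_1 = 1/(1+e^{-0.6880}) = 0.6655
P_2 = 1/(1+e^{-3.5000}) = 0.9707
L = P_1 × (1−P_2) = 0.6655 × 0.0293 = 0.01951

0.020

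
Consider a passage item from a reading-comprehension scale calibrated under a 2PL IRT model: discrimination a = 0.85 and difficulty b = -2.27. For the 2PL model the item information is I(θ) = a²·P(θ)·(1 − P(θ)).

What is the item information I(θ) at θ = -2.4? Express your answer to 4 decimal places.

P = 1/(1+e^{0.1105}) = 0.4724
P(1−P) = 0.4724 × 0.5276 = 0.2492
I = a² × P(1−P) = 0.85² × 0.2492 = 0.18007

0.1801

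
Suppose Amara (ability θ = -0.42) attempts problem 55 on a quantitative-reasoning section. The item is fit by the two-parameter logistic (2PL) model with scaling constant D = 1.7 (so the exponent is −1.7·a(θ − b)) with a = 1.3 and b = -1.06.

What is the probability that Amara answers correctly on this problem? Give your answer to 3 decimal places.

0.804

P(θ) = 1 / (1 + exp(−D·a(θ − b)))
Exponent: 1.7 × 1.3 × (-0.42 − (-1.06)) = 1.4144
1/(1 + e^{-1.4144}) = 0.8045
P = 0.8045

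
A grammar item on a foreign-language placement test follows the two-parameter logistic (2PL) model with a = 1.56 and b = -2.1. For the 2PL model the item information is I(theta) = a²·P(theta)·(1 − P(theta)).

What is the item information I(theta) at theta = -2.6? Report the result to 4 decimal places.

P = 1/(1+e^{0.7800}) = 0.3143
P(1−P) = 0.3143 × 0.6857 = 0.2155
I = a² × P(1−P) = 1.56² × 0.2155 = 0.52450

0.5245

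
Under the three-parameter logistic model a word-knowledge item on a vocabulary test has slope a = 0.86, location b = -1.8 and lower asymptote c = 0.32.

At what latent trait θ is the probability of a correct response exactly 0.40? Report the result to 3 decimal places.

-4.143

P(θ) = c + (1 − c) · 1 / (1 + exp(−a(θ − b)))
Remove guessing floor: (0.40 − 0.32)/(1 − 0.32) = 0.1176
logit = ln(0.1176/0.8824) = -2.0149
θ = b + logit/(a) = -1.8 + (-2.0149)/0.8600 = -4.1429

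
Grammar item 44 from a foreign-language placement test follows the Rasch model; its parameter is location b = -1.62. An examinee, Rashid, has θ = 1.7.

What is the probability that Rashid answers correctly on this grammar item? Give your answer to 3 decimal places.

P(θ) = 1 / (1 + exp(−(θ − b)))
Exponent: (1.7 − (-1.62)) = 3.3200
1/(1 + e^{-3.3200}) = 0.9651
P = 0.9651

0.965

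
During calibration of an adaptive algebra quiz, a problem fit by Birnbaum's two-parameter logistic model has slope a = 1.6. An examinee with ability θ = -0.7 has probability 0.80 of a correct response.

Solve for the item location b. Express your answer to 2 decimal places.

P(θ) = 1 / (1 + exp(−a(θ − b)))
logit(0.80) = ln(0.80/0.20) = 1.3863
b = θ − logit/(a) = -0.7 − 1.3863/1.6000 = -1.5664

-1.57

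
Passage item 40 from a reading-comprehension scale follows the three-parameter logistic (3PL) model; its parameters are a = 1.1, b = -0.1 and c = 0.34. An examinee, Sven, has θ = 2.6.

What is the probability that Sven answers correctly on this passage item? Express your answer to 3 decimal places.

P(θ) = c + (1 − c) · 1 / (1 + exp(−a(θ − b)))
Exponent: 1.1 × (2.6 − (-0.1)) = 2.9700
1/(1 + e^{-2.9700}) = 0.9512
P = 0.34 + 0.66 × 0.9512 = 0.9678

0.968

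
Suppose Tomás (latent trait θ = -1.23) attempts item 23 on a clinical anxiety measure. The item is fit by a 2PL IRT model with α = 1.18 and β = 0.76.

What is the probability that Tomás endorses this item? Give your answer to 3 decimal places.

P(θ) = 1 / (1 + exp(−α(θ − β)))
Exponent: 1.18 × (-1.23 − 0.76) = -2.3482
1/(1 + e^{2.3482}) = 0.0872

0.087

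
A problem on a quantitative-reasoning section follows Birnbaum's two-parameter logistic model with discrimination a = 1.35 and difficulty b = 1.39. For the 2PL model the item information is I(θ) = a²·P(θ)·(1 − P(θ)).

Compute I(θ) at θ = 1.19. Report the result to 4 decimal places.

0.4474

P = 1/(1+e^{0.2700}) = 0.4329
P(1−P) = 0.4329 × 0.5671 = 0.2455
I = a² × P(1−P) = 1.35² × 0.2455 = 0.44742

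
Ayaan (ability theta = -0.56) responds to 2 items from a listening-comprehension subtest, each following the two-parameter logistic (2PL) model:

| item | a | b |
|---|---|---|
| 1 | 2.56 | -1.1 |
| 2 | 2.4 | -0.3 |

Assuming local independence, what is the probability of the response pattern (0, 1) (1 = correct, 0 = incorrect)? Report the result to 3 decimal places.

0.070

P(theta) = 1 / (1 + exp(−a(theta − b)))
P_1 = 1/(1+e^{-1.3824}) = 0.7994
P_2 = 1/(1+e^{0.6240}) = 0.3489
L = (1−P_1) × P_2 = 0.2006 × 0.3489 = 0.06999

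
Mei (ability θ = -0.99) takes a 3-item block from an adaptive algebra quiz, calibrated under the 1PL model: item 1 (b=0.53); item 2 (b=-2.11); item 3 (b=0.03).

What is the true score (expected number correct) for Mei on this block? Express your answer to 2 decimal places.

1.20

P(θ) = 1 / (1 + exp(−(θ − b)))
P_1 = 1/(1+e^{1.5200}) = 0.1795
P_2 = 1/(1+e^{-1.1200}) = 0.7540
P_3 = 1/(1+e^{1.0200}) = 0.2650
E[score] = 0.1795 + 0.7540 + 0.2650 = 1.1985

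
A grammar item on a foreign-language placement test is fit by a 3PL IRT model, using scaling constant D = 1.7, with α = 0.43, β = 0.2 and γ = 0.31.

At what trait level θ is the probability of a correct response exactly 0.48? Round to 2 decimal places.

-1.33

P(θ) = γ + (1 − γ) · 1 / (1 + exp(−D·α(θ − β)))
Remove guessing floor: (0.48 − 0.31)/(1 − 0.31) = 0.2464
logit = ln(0.2464/0.7536) = -1.1180
θ = β + logit/(1.7·α) = 0.2 + (-1.1180)/0.7310 = -1.3295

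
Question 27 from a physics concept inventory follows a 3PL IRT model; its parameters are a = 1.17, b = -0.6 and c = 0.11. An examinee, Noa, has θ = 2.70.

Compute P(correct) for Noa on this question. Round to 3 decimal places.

0.982

P(θ) = c + (1 − c) · 1 / (1 + exp(−a(θ − b)))
Exponent: 1.17 × (2.70 − (-0.6)) = 3.8610
1/(1 + e^{-3.8610}) = 0.9794
P = 0.11 + 0.89 × 0.9794 = 0.9817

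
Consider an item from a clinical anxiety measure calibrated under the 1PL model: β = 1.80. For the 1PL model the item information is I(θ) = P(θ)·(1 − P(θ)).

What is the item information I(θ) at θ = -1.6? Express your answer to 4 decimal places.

0.0313

P = 1/(1+e^{3.4000}) = 0.0323
P(1−P) = 0.0323 × 0.9677 = 0.0313
I = P(1−P) = 0.03125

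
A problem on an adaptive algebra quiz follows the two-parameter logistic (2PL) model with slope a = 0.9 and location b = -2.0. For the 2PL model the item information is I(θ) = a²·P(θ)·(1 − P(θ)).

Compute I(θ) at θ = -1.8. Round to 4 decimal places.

0.2009

P = 1/(1+e^{-0.1800}) = 0.5449
P(1−P) = 0.5449 × 0.4551 = 0.2480
I = a² × P(1−P) = 0.9² × 0.2480 = 0.20087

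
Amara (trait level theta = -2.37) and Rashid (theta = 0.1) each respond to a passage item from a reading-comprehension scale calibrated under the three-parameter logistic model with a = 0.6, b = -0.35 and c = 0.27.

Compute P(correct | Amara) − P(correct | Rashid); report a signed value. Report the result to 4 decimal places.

-0.2466

P(theta) = c + (1 − c) · 1 / (1 + exp(−a(theta − b)))
P(Amara) = 0.4374  [exponent -1.2120]
P(Rashid) = 0.6840  [exponent 0.2700]
Difference = 0.4374 − 0.6840 = -0.2466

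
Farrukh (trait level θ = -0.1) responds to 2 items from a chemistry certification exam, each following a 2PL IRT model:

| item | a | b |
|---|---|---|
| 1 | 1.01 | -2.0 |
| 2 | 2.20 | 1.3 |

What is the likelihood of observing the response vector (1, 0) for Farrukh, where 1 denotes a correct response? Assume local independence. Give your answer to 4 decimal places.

0.8337

P(θ) = 1 / (1 + exp(−a(θ − b)))
P_1 = 1/(1+e^{-1.9190}) = 0.8720
P_2 = 1/(1+e^{3.0800}) = 0.0439
L = P_1 × (1−P_2) = 0.8720 × 0.9561 = 0.83371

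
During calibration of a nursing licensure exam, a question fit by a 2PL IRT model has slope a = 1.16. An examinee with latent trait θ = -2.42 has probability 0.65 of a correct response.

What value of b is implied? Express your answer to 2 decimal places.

-2.95

P(θ) = 1 / (1 + exp(−a(θ − b)))
logit(0.65) = ln(0.65/0.35) = 0.6190
b = θ − logit/(a) = -2.42 − 0.6190/1.1600 = -2.9537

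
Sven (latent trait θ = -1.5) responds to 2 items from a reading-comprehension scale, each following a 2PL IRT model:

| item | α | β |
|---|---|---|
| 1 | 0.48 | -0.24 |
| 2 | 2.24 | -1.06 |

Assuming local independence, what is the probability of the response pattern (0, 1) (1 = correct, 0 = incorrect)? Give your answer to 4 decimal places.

0.1758

P(θ) = 1 / (1 + exp(−α(θ − β)))
P_1 = 1/(1+e^{0.6048}) = 0.3532
P_2 = 1/(1+e^{0.9856}) = 0.2718
L = (1−P_1) × P_2 = 0.6468 × 0.2718 = 0.17578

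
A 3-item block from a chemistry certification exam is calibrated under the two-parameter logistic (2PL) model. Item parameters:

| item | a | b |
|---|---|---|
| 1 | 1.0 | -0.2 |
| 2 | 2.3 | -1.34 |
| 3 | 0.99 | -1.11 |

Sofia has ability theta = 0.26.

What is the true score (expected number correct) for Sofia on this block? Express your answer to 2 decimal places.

2.38

P(theta) = 1 / (1 + exp(−a(theta − b)))
P_1 = 1/(1+e^{-0.4600}) = 0.6130
P_2 = 1/(1+e^{-3.6800}) = 0.9754
P_3 = 1/(1+e^{-1.3563}) = 0.7952
E[score] = 0.6130 + 0.9754 + 0.7952 = 2.3836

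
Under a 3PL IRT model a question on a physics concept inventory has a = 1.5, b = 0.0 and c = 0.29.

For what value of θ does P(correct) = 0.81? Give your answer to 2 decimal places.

0.67

P(θ) = c + (1 − c) · 1 / (1 + exp(−a(θ − b)))
Remove guessing floor: (0.81 − 0.29)/(1 − 0.29) = 0.7324
logit = ln(0.7324/0.2676) = 1.0068
θ = b + logit/(a) = 0.0 + 1.0068/1.5000 = 0.6712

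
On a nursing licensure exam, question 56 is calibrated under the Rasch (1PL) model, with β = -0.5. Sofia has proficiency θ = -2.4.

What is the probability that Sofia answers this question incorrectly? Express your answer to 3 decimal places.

P(θ) = 1 / (1 + exp(−(θ − β)))
Exponent: (-2.4 − (-0.5)) = -1.9000
1/(1 + e^{1.9000}) = 0.1301
P = 0.1301
P(incorrect) = 1 − 0.1301 = 0.8699

0.870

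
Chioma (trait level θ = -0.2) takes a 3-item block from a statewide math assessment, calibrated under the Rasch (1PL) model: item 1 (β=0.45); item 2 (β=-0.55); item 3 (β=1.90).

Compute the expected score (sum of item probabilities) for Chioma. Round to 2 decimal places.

1.04

P(θ) = 1 / (1 + exp(−(θ − β)))
P_1 = 1/(1+e^{0.6500}) = 0.3430
P_2 = 1/(1+e^{-0.3500}) = 0.5866
P_3 = 1/(1+e^{2.1000}) = 0.1091
E[score] = 0.3430 + 0.5866 + 0.1091 = 1.0387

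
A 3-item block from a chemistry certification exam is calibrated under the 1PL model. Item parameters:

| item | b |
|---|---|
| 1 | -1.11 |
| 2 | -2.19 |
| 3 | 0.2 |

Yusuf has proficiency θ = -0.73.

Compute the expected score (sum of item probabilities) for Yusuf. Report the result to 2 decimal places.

P(θ) = 1 / (1 + exp(−(θ − b)))
P_1 = 1/(1+e^{-0.3800}) = 0.5939
P_2 = 1/(1+e^{-1.4600}) = 0.8115
P_3 = 1/(1+e^{0.9300}) = 0.2829
E[score] = 0.5939 + 0.8115 + 0.2829 = 1.6883

1.69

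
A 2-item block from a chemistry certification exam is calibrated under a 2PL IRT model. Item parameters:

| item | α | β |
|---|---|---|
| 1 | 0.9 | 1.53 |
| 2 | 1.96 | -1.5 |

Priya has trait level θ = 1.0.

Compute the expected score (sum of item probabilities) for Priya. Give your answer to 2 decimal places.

1.38

P(θ) = 1 / (1 + exp(−α(θ − β)))
P_1 = 1/(1+e^{0.4770}) = 0.3830
P_2 = 1/(1+e^{-4.9000}) = 0.9926
E[score] = 0.3830 + 0.9926 = 1.3756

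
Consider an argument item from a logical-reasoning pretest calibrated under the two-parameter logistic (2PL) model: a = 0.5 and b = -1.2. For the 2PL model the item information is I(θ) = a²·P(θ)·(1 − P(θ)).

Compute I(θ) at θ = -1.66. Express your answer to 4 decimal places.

P = 1/(1+e^{0.2300}) = 0.4428
P(1−P) = 0.4428 × 0.5572 = 0.2467
I = a² × P(1−P) = 0.5² × 0.2467 = 0.06168

0.0617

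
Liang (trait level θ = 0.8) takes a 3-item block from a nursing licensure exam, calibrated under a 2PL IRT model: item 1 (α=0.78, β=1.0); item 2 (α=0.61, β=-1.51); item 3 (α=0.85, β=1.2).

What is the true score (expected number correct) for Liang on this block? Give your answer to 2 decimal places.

P(θ) = 1 / (1 + exp(−α(θ − β)))
P_1 = 1/(1+e^{0.1560}) = 0.4611
P_2 = 1/(1+e^{-1.4091}) = 0.8036
P_3 = 1/(1+e^{0.3400}) = 0.4158
E[score] = 0.4611 + 0.8036 + 0.4158 = 1.6805

1.68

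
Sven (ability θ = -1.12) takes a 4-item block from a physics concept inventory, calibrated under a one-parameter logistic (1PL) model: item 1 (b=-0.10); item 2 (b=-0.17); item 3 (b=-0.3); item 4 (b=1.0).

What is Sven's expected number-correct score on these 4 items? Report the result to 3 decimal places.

P(θ) = 1 / (1 + exp(−(θ − b)))
P_1 = 1/(1+e^{1.0200}) = 0.2650
P_2 = 1/(1+e^{0.9500}) = 0.2789
P_3 = 1/(1+e^{0.8200}) = 0.3058
P_4 = 1/(1+e^{2.1200}) = 0.1072
E[score] = 0.2650 + 0.2789 + 0.3058 + 0.1072 = 0.9568

0.957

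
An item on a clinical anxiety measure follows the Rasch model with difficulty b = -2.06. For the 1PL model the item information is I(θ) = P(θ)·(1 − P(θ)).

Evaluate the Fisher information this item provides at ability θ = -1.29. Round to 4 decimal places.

P = 1/(1+e^{-0.7700}) = 0.6835
P(1−P) = 0.6835 × 0.3165 = 0.2163
I = P(1−P) = 0.21632

0.2163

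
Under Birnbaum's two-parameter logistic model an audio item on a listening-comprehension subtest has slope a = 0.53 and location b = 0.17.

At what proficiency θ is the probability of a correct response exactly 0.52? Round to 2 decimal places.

0.32

P(θ) = 1 / (1 + exp(−a(θ − b)))
logit = ln(0.5200/0.4800) = 0.0800
θ = b + logit/(a) = 0.17 + 0.0800/0.5300 = 0.3210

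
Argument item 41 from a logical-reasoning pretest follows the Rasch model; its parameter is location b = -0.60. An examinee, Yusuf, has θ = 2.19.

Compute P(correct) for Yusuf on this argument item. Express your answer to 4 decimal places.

0.9421

P(θ) = 1 / (1 + exp(−(θ − b)))
Exponent: (2.19 − (-0.60)) = 2.7900
1/(1 + e^{-2.7900}) = 0.9421
P = 0.9421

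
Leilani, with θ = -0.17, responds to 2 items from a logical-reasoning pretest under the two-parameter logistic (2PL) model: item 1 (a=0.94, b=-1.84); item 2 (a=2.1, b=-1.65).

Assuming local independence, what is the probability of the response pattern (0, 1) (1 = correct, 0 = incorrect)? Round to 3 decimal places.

P(θ) = 1 / (1 + exp(−a(θ − b)))
P_1 = 1/(1+e^{-1.5698}) = 0.8278
P_2 = 1/(1+e^{-3.1080}) = 0.9572
L = (1−P_1) × P_2 = 0.1722 × 0.9572 = 0.16488

0.165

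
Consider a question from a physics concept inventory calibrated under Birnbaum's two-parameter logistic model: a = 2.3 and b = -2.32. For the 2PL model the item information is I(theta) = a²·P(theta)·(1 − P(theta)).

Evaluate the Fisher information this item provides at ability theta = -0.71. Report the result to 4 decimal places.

0.1242

P = 1/(1+e^{-3.7030}) = 0.9759
P(1−P) = 0.9759 × 0.0241 = 0.0235
I = a² × P(1−P) = 2.3² × 0.0235 = 0.12420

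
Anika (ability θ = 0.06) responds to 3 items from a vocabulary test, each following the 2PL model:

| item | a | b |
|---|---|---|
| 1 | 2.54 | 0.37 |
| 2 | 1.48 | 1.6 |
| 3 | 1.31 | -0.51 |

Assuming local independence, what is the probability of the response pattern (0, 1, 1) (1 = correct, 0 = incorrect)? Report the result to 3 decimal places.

0.043

P(θ) = 1 / (1 + exp(−a(θ − b)))
P_1 = 1/(1+e^{0.7874}) = 0.3127
P_2 = 1/(1+e^{2.2792}) = 0.0929
P_3 = 1/(1+e^{-0.7467}) = 0.6785
L = (1−P_1) × P_2 × P_3 = 0.6873 × 0.0929 × 0.6785 = 0.04330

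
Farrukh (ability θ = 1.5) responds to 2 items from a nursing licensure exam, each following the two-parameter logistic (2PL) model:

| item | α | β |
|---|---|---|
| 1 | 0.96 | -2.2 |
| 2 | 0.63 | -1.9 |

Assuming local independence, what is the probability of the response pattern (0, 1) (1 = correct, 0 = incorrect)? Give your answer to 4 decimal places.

0.0249

P(θ) = 1 / (1 + exp(−α(θ − β)))
P_1 = 1/(1+e^{-3.5520}) = 0.9721
P_2 = 1/(1+e^{-2.1420}) = 0.8949
L = (1−P_1) × P_2 = 0.0279 × 0.8949 = 0.02494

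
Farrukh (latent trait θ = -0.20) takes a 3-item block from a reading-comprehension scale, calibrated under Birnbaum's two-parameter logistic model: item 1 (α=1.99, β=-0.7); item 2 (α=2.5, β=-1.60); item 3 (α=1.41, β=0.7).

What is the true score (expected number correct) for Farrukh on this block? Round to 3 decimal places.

P(θ) = 1 / (1 + exp(−α(θ − β)))
P_1 = 1/(1+e^{-0.9950}) = 0.7301
P_2 = 1/(1+e^{-3.5000}) = 0.9707
P_3 = 1/(1+e^{1.2690}) = 0.2194
E[score] = 0.7301 + 0.9707 + 0.2194 = 1.9202

1.920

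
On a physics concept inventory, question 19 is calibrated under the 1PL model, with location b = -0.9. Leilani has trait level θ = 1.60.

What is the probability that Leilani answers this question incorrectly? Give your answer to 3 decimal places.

P(θ) = 1 / (1 + exp(−(θ − b)))
Exponent: (1.60 − (-0.9)) = 2.5000
1/(1 + e^{-2.5000}) = 0.9241
P = 0.9241
P(incorrect) = 1 − 0.9241 = 0.0759

0.076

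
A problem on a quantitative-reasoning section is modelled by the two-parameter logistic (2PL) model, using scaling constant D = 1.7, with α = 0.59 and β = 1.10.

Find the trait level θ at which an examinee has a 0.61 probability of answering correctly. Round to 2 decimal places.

1.55

P(θ) = 1 / (1 + exp(−D·α(θ − β)))
logit = ln(0.6100/0.3900) = 0.4473
θ = β + logit/(1.7·α) = 1.10 + 0.4473/1.0030 = 1.5460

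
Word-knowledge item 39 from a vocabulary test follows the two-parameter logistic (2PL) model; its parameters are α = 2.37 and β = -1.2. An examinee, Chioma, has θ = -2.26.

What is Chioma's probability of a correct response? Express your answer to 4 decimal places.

P(θ) = 1 / (1 + exp(−α(θ − β)))
Exponent: 2.37 × (-2.26 − (-1.2)) = -2.5122
1/(1 + e^{2.5122}) = 0.0750

0.0750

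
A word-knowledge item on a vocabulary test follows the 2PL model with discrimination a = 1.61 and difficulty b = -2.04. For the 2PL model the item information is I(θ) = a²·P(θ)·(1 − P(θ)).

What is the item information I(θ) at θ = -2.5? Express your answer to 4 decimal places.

P = 1/(1+e^{0.7406}) = 0.3229
P(1−P) = 0.3229 × 0.6771 = 0.2186
I = a² × P(1−P) = 1.61² × 0.2186 = 0.56670

0.5667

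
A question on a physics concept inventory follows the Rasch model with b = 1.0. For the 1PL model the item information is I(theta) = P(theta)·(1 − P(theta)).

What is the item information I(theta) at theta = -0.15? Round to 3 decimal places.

P = 1/(1+e^{1.1500}) = 0.2405
P(1−P) = 0.2405 × 0.7595 = 0.1827
I = P(1−P) = 0.18265

0.183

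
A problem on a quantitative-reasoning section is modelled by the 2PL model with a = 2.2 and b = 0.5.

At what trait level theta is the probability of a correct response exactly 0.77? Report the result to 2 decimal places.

1.05

P(theta) = 1 / (1 + exp(−a(theta − b)))
logit = ln(0.7700/0.2300) = 1.2083
theta = b + logit/(a) = 0.5 + 1.2083/2.2000 = 1.0492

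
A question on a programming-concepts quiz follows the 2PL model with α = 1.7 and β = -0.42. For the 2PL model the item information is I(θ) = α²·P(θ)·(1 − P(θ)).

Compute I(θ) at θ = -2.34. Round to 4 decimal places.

P = 1/(1+e^{3.2640}) = 0.0368
P(1−P) = 0.0368 × 0.9632 = 0.0355
I = α² × P(1−P) = 1.7² × 0.0355 = 0.10251

0.1025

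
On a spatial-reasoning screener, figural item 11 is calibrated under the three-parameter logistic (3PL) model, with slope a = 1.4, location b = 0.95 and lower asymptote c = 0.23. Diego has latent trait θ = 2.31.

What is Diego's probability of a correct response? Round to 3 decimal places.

0.900

P(θ) = c + (1 − c) · 1 / (1 + exp(−a(θ − b)))
Exponent: 1.4 × (2.31 − 0.95) = 1.9040
1/(1 + e^{-1.9040}) = 0.8703
P = 0.23 + 0.77 × 0.8703 = 0.9002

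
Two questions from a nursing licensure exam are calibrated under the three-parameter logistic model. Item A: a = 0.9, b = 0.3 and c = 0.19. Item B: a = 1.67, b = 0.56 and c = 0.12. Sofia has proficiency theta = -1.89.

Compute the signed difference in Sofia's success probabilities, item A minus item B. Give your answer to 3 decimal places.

0.155

P(theta) = c + (1 − c) · 1 / (1 + exp(−a(theta − b)))
P_A = 0.2890
P_B = 0.1345
P_A − P_B = 0.1546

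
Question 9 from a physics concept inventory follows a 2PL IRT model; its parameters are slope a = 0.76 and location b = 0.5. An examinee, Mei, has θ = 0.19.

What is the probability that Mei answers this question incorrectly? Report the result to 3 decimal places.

0.559

P(θ) = 1 / (1 + exp(−a(θ − b)))
Exponent: 0.76 × (0.19 − 0.5) = -0.2356
1/(1 + e^{0.2356}) = 0.4414
P(incorrect) = 1 − 0.4414 = 0.5586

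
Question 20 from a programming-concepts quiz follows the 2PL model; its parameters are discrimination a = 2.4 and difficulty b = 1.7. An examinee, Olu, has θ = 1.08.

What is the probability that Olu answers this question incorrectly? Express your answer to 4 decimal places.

0.8158

P(θ) = 1 / (1 + exp(−a(θ − b)))
Exponent: 2.4 × (1.08 − 1.7) = -1.4880
1/(1 + e^{1.4880}) = 0.1842
P(incorrect) = 1 − 0.1842 = 0.8158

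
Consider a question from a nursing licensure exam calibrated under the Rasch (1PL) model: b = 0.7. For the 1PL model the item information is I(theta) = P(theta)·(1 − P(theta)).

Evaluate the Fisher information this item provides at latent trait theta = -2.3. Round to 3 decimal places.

0.045

P = 1/(1+e^{3.0000}) = 0.0474
P(1−P) = 0.0474 × 0.9526 = 0.0452
I = P(1−P) = 0.04518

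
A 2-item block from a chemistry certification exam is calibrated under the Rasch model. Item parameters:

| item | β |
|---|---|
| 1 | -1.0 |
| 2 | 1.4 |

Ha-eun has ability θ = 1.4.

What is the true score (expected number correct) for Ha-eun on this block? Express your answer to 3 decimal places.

P(θ) = 1 / (1 + exp(−(θ − β)))
P_1 = 1/(1+e^{-2.4000}) = 0.9168
P_2 = 1/(1+e^{0.0000}) = 0.5000
E[score] = 0.9168 + 0.5000 = 1.4168

1.417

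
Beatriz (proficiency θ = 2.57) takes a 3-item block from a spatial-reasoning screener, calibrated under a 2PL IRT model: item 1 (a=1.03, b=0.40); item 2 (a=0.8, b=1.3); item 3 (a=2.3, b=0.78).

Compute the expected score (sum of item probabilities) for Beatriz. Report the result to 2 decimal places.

P(θ) = 1 / (1 + exp(−a(θ − b)))
P_1 = 1/(1+e^{-2.2351}) = 0.9034
P_2 = 1/(1+e^{-1.0160}) = 0.7342
P_3 = 1/(1+e^{-4.1170}) = 0.9840
E[score] = 0.9034 + 0.7342 + 0.9840 = 2.6215

2.62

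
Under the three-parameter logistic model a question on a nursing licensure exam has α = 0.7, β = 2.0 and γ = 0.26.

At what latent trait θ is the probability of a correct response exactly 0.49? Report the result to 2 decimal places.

P(θ) = γ + (1 − γ) · 1 / (1 + exp(−α(θ − β)))
Remove guessing floor: (0.49 − 0.26)/(1 − 0.26) = 0.3108
logit = ln(0.3108/0.6892) = -0.7963
θ = β + logit/(α) = 2.0 + (-0.7963)/0.7000 = 0.8624

0.86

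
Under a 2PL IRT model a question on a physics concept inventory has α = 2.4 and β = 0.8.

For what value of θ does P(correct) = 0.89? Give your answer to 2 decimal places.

P(θ) = 1 / (1 + exp(−α(θ − β)))
logit = ln(0.8900/0.1100) = 2.0907
θ = β + logit/(α) = 0.8 + 2.0907/2.4000 = 1.6711

1.67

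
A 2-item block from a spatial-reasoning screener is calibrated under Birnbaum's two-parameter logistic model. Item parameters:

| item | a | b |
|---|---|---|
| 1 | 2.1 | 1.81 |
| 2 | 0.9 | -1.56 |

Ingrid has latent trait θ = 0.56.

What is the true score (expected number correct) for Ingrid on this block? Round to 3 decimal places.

0.938

P(θ) = 1 / (1 + exp(−a(θ − b)))
P_1 = 1/(1+e^{2.6250}) = 0.0675
P_2 = 1/(1+e^{-1.9080}) = 0.8708
E[score] = 0.0675 + 0.8708 = 0.9383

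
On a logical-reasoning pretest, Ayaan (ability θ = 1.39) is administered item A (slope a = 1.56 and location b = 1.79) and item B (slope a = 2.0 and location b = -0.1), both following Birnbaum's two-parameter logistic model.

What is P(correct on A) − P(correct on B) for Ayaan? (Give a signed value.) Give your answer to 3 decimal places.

P(θ) = 1 / (1 + exp(−a(θ − b)))
P_A = 0.3489
P_B = 0.9517
P_A − P_B = -0.6028

-0.603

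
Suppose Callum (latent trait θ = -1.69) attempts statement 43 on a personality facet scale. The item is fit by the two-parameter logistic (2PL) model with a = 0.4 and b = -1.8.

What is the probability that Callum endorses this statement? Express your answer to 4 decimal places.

P(θ) = 1 / (1 + exp(−a(θ − b)))
Exponent: 0.4 × (-1.69 − (-1.8)) = 0.0440
1/(1 + e^{-0.0440}) = 0.5110

0.5110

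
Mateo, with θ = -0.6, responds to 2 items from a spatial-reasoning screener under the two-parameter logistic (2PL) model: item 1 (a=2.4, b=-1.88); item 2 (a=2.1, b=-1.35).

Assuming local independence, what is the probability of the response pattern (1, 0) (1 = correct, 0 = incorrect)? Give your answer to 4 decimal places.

P(θ) = 1 / (1 + exp(−a(θ − b)))
P_1 = 1/(1+e^{-3.0720}) = 0.9557
P_2 = 1/(1+e^{-1.5750}) = 0.8285
L = P_1 × (1−P_2) = 0.9557 × 0.1715 = 0.16391

0.1639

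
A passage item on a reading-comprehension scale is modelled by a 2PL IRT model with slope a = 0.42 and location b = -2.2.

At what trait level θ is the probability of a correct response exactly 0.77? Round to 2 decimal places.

P(θ) = 1 / (1 + exp(−a(θ − b)))
logit = ln(0.7700/0.2300) = 1.2083
θ = b + logit/(a) = -2.2 + 1.2083/0.4200 = 0.6769

0.68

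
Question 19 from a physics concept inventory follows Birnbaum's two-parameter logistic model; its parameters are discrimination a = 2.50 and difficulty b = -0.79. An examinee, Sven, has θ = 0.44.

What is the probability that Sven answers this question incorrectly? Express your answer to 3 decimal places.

0.044

P(θ) = 1 / (1 + exp(−a(θ − b)))
Exponent: 2.50 × (0.44 − (-0.79)) = 3.0750
1/(1 + e^{-3.0750}) = 0.9558
P(incorrect) = 1 − 0.9558 = 0.0442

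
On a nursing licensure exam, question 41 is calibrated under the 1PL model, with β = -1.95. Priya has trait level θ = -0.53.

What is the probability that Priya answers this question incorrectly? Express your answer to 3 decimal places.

0.195

P(θ) = 1 / (1 + exp(−(θ − β)))
Exponent: (-0.53 − (-1.95)) = 1.4200
1/(1 + e^{-1.4200}) = 0.8053
P = 0.8053
P(incorrect) = 1 − 0.8053 = 0.1947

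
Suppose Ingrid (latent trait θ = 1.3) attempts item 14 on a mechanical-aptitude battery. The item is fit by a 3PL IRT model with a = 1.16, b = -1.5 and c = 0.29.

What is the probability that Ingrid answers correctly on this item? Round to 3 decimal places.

P(θ) = c + (1 − c) · 1 / (1 + exp(−a(θ − b)))
Exponent: 1.16 × (1.3 − (-1.5)) = 3.2480
1/(1 + e^{-3.2480}) = 0.9626
P = 0.29 + 0.71 × 0.9626 = 0.9734

0.973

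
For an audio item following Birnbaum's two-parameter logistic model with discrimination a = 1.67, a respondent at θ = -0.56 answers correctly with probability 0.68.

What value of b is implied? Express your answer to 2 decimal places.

-1.01

P(θ) = 1 / (1 + exp(−a(θ − b)))
logit(0.68) = ln(0.68/0.32) = 0.7538
b = θ − logit/(a) = -0.56 − 0.7538/1.6700 = -1.0114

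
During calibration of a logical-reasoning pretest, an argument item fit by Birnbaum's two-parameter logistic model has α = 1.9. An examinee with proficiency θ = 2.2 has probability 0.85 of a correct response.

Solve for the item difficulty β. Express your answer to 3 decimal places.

P(θ) = 1 / (1 + exp(−α(θ − β)))
logit(0.85) = ln(0.85/0.15) = 1.7346
β = θ − logit/(α) = 2.2 − 1.7346/1.9000 = 1.2871

1.287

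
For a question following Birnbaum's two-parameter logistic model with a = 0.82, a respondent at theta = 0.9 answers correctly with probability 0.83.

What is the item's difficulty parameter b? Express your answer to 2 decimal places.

P(theta) = 1 / (1 + exp(−a(theta − b)))
logit(0.83) = ln(0.83/0.17) = 1.5856
b = theta − logit/(a) = 0.9 − 1.5856/0.8200 = -1.0337

-1.03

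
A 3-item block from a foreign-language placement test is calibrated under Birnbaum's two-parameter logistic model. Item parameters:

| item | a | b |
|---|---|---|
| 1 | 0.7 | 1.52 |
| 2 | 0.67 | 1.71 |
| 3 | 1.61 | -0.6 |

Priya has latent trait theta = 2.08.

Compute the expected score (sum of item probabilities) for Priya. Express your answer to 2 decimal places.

2.15

P(theta) = 1 / (1 + exp(−a(theta − b)))
P_1 = 1/(1+e^{-0.3920}) = 0.5968
P_2 = 1/(1+e^{-0.2479}) = 0.5617
P_3 = 1/(1+e^{-4.3148}) = 0.9868
E[score] = 0.5968 + 0.5617 + 0.9868 = 2.1452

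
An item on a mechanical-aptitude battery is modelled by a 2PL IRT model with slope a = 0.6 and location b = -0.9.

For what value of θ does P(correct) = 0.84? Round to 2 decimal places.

P(θ) = 1 / (1 + exp(−a(θ − b)))
logit = ln(0.8400/0.1600) = 1.6582
θ = b + logit/(a) = -0.9 + 1.6582/0.6000 = 1.8637

1.86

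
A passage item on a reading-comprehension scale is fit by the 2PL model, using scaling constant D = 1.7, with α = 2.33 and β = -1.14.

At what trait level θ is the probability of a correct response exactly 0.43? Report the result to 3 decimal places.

-1.211

P(θ) = 1 / (1 + exp(−D·α(θ − β)))
logit = ln(0.4300/0.5700) = -0.2819
θ = β + logit/(1.7·α) = -1.14 + (-0.2819)/3.9610 = -1.2112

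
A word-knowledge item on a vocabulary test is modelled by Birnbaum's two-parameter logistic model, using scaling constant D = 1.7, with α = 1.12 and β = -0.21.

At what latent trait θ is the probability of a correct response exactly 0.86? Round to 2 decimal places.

P(θ) = 1 / (1 + exp(−D·α(θ − β)))
logit = ln(0.8600/0.1400) = 1.8153
θ = β + logit/(1.7·α) = -0.21 + 1.8153/1.9040 = 0.7434

0.74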